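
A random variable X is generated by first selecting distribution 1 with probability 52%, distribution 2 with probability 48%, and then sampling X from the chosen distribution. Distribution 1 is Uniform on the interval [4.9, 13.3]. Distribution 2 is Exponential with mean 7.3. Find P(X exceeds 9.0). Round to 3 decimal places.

Conditional on each component, P(X > 9.0): 1: 0.511905; 2: 0.291453.
By total probability, P(X > 9.0) = 0.52·0.511905 + 0.48·0.291453 = 0.406088.

0.406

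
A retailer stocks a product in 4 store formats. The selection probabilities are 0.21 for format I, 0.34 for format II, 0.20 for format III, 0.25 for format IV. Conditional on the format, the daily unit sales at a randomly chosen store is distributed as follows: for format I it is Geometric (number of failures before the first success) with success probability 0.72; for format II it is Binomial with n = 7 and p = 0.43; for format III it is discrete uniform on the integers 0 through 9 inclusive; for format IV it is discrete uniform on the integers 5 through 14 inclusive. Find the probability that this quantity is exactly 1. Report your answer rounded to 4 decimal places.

Conditional on each format, P(X = 1): I: 0.2016; II: 0.103232; III: 0.1; IV: 0.
By total probability, P(X = 1) = 0.21·0.2016 + 0.34·0.103232 + 0.2·0.1 + 0.25·0 = 0.097435.

0.0974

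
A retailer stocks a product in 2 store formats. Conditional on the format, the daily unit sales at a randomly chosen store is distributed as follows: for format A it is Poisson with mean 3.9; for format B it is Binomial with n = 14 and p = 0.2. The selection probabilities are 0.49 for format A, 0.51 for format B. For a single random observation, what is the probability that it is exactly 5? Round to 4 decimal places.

Conditional on each format, P(X = 5): A: 0.152193; B: 0.0859852.
By total probability, P(X = 5) = 0.49·0.152193 + 0.51·0.0859852 = 0.118427.

0.1184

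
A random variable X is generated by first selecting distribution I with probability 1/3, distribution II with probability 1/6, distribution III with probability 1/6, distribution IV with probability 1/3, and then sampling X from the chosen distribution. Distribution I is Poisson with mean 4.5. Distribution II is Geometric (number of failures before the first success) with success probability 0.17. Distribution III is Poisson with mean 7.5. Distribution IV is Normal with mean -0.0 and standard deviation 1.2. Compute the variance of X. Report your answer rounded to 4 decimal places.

Per component, I: μ=4.5, E[X²]=24.75; II: μ=4.88235, E[X²]=52.5571; III: μ=7.5, E[X²]=63.75; IV: μ=-0, E[X²]=1.44.
E[X] = 0.333333·4.5 + 0.166667·4.88235 + 0.166667·7.5 + 0.333333·-0 = 3.56373.
E[X²] = 0.333333·24.75 + 0.166667·52.5571 + 0.166667·63.75 + 0.333333·1.44 = 28.1145.
Var(X) = E[X²] − (E[X])² = 28.1145 − 12.7001 = 15.4144.

15.4144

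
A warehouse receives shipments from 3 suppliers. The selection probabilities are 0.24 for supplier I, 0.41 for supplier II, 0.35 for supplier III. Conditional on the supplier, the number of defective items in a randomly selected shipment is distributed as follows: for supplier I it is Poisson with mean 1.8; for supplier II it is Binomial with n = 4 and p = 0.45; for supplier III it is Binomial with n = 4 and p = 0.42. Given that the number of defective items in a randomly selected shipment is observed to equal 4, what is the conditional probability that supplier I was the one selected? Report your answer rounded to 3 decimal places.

0.385

Likelihoods P(X=4 | ·): I: 0.0723017; II: 0.0410063; III: 0.031117.
Posterior ∝ prior × likelihood. Numerator for I: 0.24·0.0723017 = 0.0173524.
Normalizing constant: 0.24·0.0723017 + 0.41·0.0410063 + 0.35·0.031117 = 0.0450559.
P(I | observation) = 0.0173524 / 0.0450559 = 0.385131.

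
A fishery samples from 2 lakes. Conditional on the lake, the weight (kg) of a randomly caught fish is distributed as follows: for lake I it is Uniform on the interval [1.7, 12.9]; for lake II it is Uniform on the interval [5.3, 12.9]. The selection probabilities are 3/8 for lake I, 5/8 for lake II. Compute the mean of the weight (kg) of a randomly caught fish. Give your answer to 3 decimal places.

Component means — I: 7.3; II: 9.1.
E[X] = 0.375·7.3 + 0.625·9.1 = 8.425.

8.425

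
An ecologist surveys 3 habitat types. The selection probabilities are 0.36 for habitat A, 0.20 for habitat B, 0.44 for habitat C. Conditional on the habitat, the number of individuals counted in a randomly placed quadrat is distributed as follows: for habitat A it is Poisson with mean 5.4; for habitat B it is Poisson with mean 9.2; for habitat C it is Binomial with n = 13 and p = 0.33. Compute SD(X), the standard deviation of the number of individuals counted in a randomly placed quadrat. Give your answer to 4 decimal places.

2.8991

Per component, A: μ=5.4, E[X²]=34.56; B: μ=9.2, E[X²]=93.84; C: μ=4.29, E[X²]=21.2784.
E[X] = 0.36·5.4 + 0.2·9.2 + 0.44·4.29 = 5.6716.
E[X²] = 0.36·34.56 + 0.2·93.84 + 0.44·21.2784 = 40.5721.
Var(X) = E[X²] − (E[X])² = 40.5721 − 32.167 = 8.40505.
SD(X) = √8.40505 = 2.89915.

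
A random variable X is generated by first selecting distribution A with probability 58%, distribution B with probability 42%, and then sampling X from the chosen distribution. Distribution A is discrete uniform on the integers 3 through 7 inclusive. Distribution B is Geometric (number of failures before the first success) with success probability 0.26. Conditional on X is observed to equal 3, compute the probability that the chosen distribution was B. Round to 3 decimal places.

Likelihoods P(X=3 | ·): A: 0.2; B: 0.105358.
Posterior ∝ prior × likelihood. Numerator for B: 0.42·0.105358 = 0.0442505.
Normalizing constant: 0.58·0.2 + 0.42·0.105358 = 0.16025.
P(B | observation) = 0.0442505 / 0.16025 = 0.276133.

0.276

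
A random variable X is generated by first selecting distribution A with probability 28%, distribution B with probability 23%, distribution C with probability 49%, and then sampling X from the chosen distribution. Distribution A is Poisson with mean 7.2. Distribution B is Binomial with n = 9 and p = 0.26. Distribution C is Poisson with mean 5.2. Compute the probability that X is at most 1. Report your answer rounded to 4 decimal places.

Conditional on each component, P(X ≤ 1): A: 0.006122; B: 0.276952; C: 0.0342027.
By total probability, P(X ≤ 1) = 0.28·0.006122 + 0.23·0.276952 + 0.49·0.0342027 = 0.0821724.

0.0822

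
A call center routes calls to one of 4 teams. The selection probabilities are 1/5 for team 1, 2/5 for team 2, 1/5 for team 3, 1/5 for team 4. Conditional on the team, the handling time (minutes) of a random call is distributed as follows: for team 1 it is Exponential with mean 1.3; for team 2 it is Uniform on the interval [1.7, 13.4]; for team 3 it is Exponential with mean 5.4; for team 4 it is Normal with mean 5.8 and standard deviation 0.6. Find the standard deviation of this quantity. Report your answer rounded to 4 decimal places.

Per component, 1: μ=1.3, E[X²]=3.38; 2: μ=7.55, E[X²]=68.41; 3: μ=5.4, E[X²]=58.32; 4: μ=5.8, E[X²]=34.
E[X] = 0.2·1.3 + 0.4·7.55 + 0.2·5.4 + 0.2·5.8 = 5.52.
E[X²] = 0.2·3.38 + 0.4·68.41 + 0.2·58.32 + 0.2·34 = 46.504.
Var(X) = E[X²] − (E[X])² = 46.504 − 30.4704 = 16.0336.
SD(X) = √16.0336 = 4.0042.

4.0042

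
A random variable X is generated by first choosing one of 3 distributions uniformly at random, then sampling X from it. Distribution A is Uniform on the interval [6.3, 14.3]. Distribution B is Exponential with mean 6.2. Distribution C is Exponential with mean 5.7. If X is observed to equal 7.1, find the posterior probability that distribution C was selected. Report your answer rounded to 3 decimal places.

0.223

Likelihoods f(7.1 | ·): A: 0.125; B: 0.0513182; C: 0.0504849.
Posterior ∝ prior × likelihood. Numerator for C: 0.333333·0.0504849 = 0.0168283.
Normalizing constant: 0.333333·0.125 + 0.333333·0.0513182 + 0.333333·0.0504849 = 0.075601.
P(C | observation) = 0.0168283 / 0.075601 = 0.222594.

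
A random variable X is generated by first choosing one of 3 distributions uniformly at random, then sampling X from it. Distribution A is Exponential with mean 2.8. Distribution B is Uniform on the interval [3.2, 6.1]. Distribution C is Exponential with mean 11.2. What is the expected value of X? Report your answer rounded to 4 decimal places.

Component means — A: 2.8; B: 4.65; C: 11.2.
E[X] = 0.333333·2.8 + 0.333333·4.65 + 0.333333·11.2 = 6.21667.

6.2167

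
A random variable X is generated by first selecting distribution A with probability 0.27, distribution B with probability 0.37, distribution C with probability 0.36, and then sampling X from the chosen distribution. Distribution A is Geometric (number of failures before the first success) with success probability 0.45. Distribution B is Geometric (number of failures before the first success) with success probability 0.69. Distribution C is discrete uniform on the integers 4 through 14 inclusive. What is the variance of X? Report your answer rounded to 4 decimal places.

20.2528

Per component, A: μ=1.22222, E[X²]=4.20988; B: μ=0.449275, E[X²]=0.852972; C: μ=9, E[X²]=91.
E[X] = 0.27·1.22222 + 0.37·0.449275 + 0.36·9 = 3.73623.
E[X²] = 0.27·4.20988 + 0.37·0.852972 + 0.36·91 = 34.2123.
Var(X) = E[X²] − (E[X])² = 34.2123 − 13.9594 = 20.2528.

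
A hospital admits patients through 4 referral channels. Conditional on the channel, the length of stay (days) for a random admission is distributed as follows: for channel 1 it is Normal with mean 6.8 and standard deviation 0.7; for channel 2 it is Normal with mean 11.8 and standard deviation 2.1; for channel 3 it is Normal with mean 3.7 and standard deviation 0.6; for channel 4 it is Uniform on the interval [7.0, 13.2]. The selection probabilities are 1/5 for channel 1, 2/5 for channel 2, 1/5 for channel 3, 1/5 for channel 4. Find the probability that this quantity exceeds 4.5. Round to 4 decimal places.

0.8180

Conditional on each channel, P(X > 4.5): 1: 0.999491; 2: 0.999746; 3: 0.0912112; 4: 1.
By total probability, P(X > 4.5) = 0.2·0.999491 + 0.4·0.999746 + 0.2·0.0912112 + 0.2·1 = 0.818039.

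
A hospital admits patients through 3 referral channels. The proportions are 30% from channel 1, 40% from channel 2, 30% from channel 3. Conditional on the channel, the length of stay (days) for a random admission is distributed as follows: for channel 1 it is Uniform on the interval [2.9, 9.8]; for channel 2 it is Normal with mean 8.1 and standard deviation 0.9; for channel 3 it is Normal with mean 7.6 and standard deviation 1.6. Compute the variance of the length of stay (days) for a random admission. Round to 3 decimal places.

2.820

Per component, 1: μ=6.35, E[X²]=44.29; 2: μ=8.1, E[X²]=66.42; 3: μ=7.6, E[X²]=60.32.
E[X] = 0.3·6.35 + 0.4·8.1 + 0.3·7.6 = 7.425.
E[X²] = 0.3·44.29 + 0.4·66.42 + 0.3·60.32 = 57.951.
Var(X) = E[X²] − (E[X])² = 57.951 − 55.1306 = 2.82038.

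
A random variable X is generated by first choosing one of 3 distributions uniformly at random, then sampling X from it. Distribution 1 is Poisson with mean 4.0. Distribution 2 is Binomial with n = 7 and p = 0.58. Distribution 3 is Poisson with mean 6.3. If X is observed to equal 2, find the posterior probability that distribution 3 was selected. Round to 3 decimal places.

Likelihoods P(X=2 | ·): 1: 0.146525; 2: 0.0923255; 3: 0.0364415.
Posterior ∝ prior × likelihood. Numerator for 3: 0.333333·0.0364415 = 0.0121472.
Normalizing constant: 0.333333·0.146525 + 0.333333·0.0923255 + 0.333333·0.0364415 = 0.091764.
P(3 | observation) = 0.0121472 / 0.091764 = 0.132374.

0.132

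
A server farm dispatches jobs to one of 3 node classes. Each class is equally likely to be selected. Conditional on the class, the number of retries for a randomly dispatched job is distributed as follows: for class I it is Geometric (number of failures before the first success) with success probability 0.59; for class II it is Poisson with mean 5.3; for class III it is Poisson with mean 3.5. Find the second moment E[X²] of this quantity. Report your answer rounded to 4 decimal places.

16.9336

For each component E[X²] = Var + (mean)², giving I: 1.66073; II: 33.39; III: 15.75.
Overall E[X²] = 0.333333·1.66073 + 0.333333·33.39 + 0.333333·15.75 = 16.9336.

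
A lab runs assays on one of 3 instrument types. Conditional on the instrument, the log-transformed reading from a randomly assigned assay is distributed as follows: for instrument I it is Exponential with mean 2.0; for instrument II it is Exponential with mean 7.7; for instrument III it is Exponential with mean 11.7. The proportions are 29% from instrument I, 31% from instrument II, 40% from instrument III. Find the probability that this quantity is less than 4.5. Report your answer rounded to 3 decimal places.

0.524

Conditional on each instrument, P(X < 4.5): I: 0.894601; II: 0.442568; III: 0.319288.
By total probability, P(X < 4.5) = 0.29·0.894601 + 0.31·0.442568 + 0.4·0.319288 = 0.524345.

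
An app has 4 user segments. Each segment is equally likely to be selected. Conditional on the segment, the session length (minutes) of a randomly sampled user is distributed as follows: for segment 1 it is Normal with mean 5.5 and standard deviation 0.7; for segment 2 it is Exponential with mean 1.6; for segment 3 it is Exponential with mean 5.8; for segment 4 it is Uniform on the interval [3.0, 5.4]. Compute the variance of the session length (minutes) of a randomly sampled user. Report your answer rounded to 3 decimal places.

12.039

Per component, 1: μ=5.5, E[X²]=30.74; 2: μ=1.6, E[X²]=5.12; 3: μ=5.8, E[X²]=67.28; 4: μ=4.2, E[X²]=18.12.
E[X] = 0.25·5.5 + 0.25·1.6 + 0.25·5.8 + 0.25·4.2 = 4.275.
E[X²] = 0.25·30.74 + 0.25·5.12 + 0.25·67.28 + 0.25·18.12 = 30.315.
Var(X) = E[X²] − (E[X])² = 30.315 − 18.2756 = 12.0394.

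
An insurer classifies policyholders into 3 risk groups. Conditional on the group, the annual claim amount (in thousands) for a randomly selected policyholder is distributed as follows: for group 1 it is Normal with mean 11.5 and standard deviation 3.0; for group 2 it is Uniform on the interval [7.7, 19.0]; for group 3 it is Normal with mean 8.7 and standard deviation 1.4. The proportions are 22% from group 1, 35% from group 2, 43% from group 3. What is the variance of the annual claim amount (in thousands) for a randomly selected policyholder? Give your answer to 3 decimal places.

10.806

Per component, 1: μ=11.5, E[X²]=141.25; 2: μ=13.35, E[X²]=188.863; 3: μ=8.7, E[X²]=77.65.
E[X] = 0.22·11.5 + 0.35·13.35 + 0.43·8.7 = 10.9435.
E[X²] = 0.22·141.25 + 0.35·188.863 + 0.43·77.65 = 130.567.
Var(X) = E[X²] − (E[X])² = 130.567 − 119.76 = 10.8065.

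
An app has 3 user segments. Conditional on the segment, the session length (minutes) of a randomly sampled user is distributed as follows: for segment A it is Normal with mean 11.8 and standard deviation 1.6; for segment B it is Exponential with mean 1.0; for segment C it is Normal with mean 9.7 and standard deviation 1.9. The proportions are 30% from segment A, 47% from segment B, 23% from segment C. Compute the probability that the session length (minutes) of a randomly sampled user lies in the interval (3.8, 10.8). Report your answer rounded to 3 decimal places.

Conditional on each segment, P(3.8 < X < 10.8): A: 0.265985; B: 0.0223504; C: 0.717737.
By total probability, P(3.8 < X < 10.8) = 0.3·0.265985 + 0.47·0.0223504 + 0.23·0.717737 = 0.25538.

0.255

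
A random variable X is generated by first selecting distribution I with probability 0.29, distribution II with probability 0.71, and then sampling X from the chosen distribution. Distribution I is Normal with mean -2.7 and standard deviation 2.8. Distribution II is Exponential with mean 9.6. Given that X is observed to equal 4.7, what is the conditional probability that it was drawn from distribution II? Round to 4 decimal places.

0.9730

Likelihoods f(4.7 | ·): I: 0.00433556; II: 0.0638418.
Posterior ∝ prior × likelihood. Numerator for II: 0.71·0.0638418 = 0.0453277.
Normalizing constant: 0.29·0.00433556 + 0.71·0.0638418 = 0.046585.
P(II | observation) = 0.0453277 / 0.046585 = 0.97301.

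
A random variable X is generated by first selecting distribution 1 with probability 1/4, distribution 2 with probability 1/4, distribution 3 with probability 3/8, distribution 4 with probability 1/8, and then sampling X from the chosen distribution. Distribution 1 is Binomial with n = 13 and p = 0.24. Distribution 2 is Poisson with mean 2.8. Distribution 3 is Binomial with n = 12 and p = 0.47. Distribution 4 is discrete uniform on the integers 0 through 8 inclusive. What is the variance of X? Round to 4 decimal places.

4.8003

Per component, 1: μ=3.12, E[X²]=12.1056; 2: μ=2.8, E[X²]=10.64; 3: μ=5.64, E[X²]=34.7988; 4: μ=4, E[X²]=22.6667.
E[X] = 0.25·3.12 + 0.25·2.8 + 0.375·5.64 + 0.125·4 = 4.095.
E[X²] = 0.25·12.1056 + 0.25·10.64 + 0.375·34.7988 + 0.125·22.6667 = 21.5693.
Var(X) = E[X²] − (E[X])² = 21.5693 − 16.769 = 4.80026.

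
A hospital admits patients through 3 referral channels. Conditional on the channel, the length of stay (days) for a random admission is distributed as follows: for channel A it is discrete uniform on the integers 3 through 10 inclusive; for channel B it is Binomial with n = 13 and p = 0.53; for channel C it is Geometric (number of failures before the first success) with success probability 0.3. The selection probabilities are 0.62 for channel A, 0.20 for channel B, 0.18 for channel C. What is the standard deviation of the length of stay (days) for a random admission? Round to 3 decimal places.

Per component, A: μ=6.5, E[X²]=47.5; B: μ=6.89, E[X²]=50.7104; C: μ=2.33333, E[X²]=13.2222.
E[X] = 0.62·6.5 + 0.2·6.89 + 0.18·2.33333 = 5.828.
E[X²] = 0.62·47.5 + 0.2·50.7104 + 0.18·13.2222 = 41.9721.
Var(X) = E[X²] − (E[X])² = 41.9721 − 33.9656 = 8.0065.
SD(X) = √8.0065 = 2.82958.

2.830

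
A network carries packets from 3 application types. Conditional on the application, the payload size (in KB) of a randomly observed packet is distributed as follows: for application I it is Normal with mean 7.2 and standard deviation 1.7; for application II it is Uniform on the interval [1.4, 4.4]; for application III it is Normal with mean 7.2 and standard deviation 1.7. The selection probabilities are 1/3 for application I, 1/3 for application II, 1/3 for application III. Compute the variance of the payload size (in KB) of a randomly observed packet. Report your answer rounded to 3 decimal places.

6.286

Per component, I: μ=7.2, E[X²]=54.73; II: μ=2.9, E[X²]=9.16; III: μ=7.2, E[X²]=54.73.
E[X] = 0.333333·7.2 + 0.333333·2.9 + 0.333333·7.2 = 5.76667.
E[X²] = 0.333333·54.73 + 0.333333·9.16 + 0.333333·54.73 = 39.54.
Var(X) = E[X²] − (E[X])² = 39.54 − 33.2544 = 6.28556.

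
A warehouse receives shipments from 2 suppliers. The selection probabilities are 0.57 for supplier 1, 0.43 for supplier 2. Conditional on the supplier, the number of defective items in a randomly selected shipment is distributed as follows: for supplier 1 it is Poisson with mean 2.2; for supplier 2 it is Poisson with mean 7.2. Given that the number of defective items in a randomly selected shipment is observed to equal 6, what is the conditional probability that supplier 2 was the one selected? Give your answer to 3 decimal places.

0.862

Likelihoods P(X=6 | ·): 1: 0.0174484; 2: 0.144458.
Posterior ∝ prior × likelihood. Numerator for 2: 0.43·0.144458 = 0.062117.
Normalizing constant: 0.57·0.0174484 + 0.43·0.144458 = 0.0720626.
P(2 | observation) = 0.062117 / 0.0720626 = 0.861987.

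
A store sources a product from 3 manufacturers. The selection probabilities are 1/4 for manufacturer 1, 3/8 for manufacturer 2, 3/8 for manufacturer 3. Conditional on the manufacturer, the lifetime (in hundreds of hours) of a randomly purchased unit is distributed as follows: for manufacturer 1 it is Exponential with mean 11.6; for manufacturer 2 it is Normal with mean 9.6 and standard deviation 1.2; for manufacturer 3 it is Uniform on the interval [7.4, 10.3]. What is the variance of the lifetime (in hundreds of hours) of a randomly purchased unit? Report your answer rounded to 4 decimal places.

Per component, 1: μ=11.6, E[X²]=269.12; 2: μ=9.6, E[X²]=93.6; 3: μ=8.85, E[X²]=79.0233.
E[X] = 0.25·11.6 + 0.375·9.6 + 0.375·8.85 = 9.81875.
E[X²] = 0.25·269.12 + 0.375·93.6 + 0.375·79.0233 = 132.014.
Var(X) = E[X²] − (E[X])² = 132.014 − 96.4079 = 35.6059.

35.6059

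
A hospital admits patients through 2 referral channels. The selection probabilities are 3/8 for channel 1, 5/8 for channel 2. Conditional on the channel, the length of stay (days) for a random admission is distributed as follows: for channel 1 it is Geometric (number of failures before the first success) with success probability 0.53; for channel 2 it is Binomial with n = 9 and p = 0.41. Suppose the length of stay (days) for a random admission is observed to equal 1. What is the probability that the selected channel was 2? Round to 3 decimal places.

0.266

Likelihoods P(X=1 | ·): 1: 0.2491; 2: 0.0541804.
Posterior ∝ prior × likelihood. Numerator for 2: 0.625·0.0541804 = 0.0338628.
Normalizing constant: 0.375·0.2491 + 0.625·0.0541804 = 0.127275.
P(2 | observation) = 0.0338628 / 0.127275 = 0.266059.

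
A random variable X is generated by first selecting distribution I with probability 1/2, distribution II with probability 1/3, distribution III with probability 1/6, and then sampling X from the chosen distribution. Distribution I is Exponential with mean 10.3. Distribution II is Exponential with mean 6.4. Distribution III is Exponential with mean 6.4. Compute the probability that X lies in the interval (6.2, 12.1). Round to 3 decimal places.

0.234

Conditional on each component, P(6.2 < X < 12.1): I: 0.238853; II: 0.22858; III: 0.22858.
By total probability, P(6.2 < X < 12.1) = 0.5·0.238853 + 0.333333·0.22858 + 0.166667·0.22858 = 0.233716.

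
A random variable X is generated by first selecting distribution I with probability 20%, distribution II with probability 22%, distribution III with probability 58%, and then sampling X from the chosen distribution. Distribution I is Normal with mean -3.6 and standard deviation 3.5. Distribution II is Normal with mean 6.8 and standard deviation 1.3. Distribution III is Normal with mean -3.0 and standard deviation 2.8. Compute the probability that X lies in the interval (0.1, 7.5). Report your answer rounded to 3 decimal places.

0.262

Conditional on each component, P(0.1 < X < 7.5): I: 0.144465; II: 0.704871; III: 0.134028.
By total probability, P(0.1 < X < 7.5) = 0.2·0.144465 + 0.22·0.704871 + 0.58·0.134028 = 0.261701.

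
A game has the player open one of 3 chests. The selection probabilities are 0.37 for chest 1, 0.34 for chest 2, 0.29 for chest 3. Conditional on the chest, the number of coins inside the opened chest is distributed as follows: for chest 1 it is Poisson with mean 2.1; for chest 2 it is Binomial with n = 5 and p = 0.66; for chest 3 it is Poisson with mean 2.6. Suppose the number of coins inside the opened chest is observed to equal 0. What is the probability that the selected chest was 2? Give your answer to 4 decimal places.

0.0226

Likelihoods P(X=0 | ·): 1: 0.122456; 2: 0.00454354; 3: 0.0742736.
Posterior ∝ prior × likelihood. Numerator for 2: 0.34·0.00454354 = 0.0015448.
Normalizing constant: 0.37·0.122456 + 0.34·0.00454354 + 0.29·0.0742736 = 0.068393.
P(2 | observation) = 0.0015448 / 0.068393 = 0.0225872.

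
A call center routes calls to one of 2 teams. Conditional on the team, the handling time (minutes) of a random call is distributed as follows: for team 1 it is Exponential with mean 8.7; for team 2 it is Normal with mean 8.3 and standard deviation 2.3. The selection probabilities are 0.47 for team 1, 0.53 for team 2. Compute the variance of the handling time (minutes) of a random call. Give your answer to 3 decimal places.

38.418

Per component, 1: μ=8.7, E[X²]=151.38; 2: μ=8.3, E[X²]=74.18.
E[X] = 0.47·8.7 + 0.53·8.3 = 8.488.
E[X²] = 0.47·151.38 + 0.53·74.18 = 110.464.
Var(X) = E[X²] − (E[X])² = 110.464 − 72.0461 = 38.4179.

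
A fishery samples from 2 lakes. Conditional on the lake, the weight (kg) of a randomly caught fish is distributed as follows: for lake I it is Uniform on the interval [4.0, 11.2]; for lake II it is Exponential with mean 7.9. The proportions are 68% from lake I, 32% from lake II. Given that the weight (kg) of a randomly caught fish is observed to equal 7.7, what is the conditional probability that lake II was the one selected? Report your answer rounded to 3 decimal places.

0.139

Likelihoods f(7.7 | ·): I: 0.138889; II: 0.047761.
Posterior ∝ prior × likelihood. Numerator for II: 0.32·0.047761 = 0.0152835.
Normalizing constant: 0.68·0.138889 + 0.32·0.047761 = 0.109728.
P(II | observation) = 0.0152835 / 0.109728 = 0.139285.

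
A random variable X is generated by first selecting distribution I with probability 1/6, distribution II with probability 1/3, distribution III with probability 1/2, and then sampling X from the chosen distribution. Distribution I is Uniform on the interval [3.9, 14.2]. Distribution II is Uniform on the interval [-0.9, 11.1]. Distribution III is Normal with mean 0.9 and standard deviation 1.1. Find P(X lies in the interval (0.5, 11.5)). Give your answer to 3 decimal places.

Conditional on each component, P(0.5 < X < 11.5): I: 0.737864; II: 0.883333; III: 0.641935.
By total probability, P(0.5 < X < 11.5) = 0.166667·0.737864 + 0.333333·0.883333 + 0.5·0.641935 = 0.738389.

0.738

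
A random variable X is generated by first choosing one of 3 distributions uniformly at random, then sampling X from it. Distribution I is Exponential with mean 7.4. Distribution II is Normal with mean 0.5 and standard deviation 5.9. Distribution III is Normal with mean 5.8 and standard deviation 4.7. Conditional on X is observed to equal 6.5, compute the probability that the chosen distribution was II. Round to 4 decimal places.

0.2235

Likelihoods f(6.5 | ·): I: 0.0561427; II: 0.0403169; III: 0.0839451.
Posterior ∝ prior × likelihood. Numerator for II: 0.333333·0.0403169 = 0.013439.
Normalizing constant: 0.333333·0.0561427 + 0.333333·0.0403169 + 0.333333·0.0839451 = 0.0601349.
P(II | observation) = 0.013439 / 0.0601349 = 0.22348.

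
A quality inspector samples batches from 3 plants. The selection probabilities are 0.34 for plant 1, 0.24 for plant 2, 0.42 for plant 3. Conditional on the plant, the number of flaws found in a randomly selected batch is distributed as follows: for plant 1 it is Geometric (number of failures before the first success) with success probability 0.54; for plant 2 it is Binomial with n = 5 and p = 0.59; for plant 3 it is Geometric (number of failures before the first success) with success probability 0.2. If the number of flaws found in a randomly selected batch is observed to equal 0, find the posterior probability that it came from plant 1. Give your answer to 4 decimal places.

0.6790

Likelihoods P(X=0 | ·): 1: 0.54; 2: 0.0115856; 3: 0.2.
Posterior ∝ prior × likelihood. Numerator for 1: 0.34·0.54 = 0.1836.
Normalizing constant: 0.34·0.54 + 0.24·0.0115856 + 0.42·0.2 = 0.270381.
P(1 | observation) = 0.1836 / 0.270381 = 0.679043.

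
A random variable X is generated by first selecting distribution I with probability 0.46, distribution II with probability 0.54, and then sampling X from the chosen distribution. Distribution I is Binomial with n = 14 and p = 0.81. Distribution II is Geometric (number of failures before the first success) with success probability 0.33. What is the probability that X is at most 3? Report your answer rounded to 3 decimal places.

0.431

Conditional on each component, P(X ≤ 3): I: 2.39044e-06; II: 0.798489.
By total probability, P(X ≤ 3) = 0.46·2.39044e-06 + 0.54·0.798489 = 0.431185.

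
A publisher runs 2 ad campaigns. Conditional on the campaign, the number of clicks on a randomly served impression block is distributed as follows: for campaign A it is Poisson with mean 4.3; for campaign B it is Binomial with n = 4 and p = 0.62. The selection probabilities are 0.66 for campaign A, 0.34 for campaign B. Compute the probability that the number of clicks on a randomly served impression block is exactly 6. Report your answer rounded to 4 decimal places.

0.0786

Conditional on each campaign, P(X = 6): A: 0.119127; B: 0.
By total probability, P(X = 6) = 0.66·0.119127 + 0.34·0 = 0.0786241.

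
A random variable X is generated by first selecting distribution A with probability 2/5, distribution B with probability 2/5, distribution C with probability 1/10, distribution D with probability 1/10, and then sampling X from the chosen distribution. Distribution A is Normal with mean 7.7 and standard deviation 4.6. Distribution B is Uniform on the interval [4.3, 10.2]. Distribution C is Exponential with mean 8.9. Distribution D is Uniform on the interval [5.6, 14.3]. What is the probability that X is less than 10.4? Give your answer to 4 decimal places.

0.8126

Conditional on each component, P(X < 10.4): A: 0.721384; B: 1; C: 0.689179; D: 0.551724.
By total probability, P(X < 10.4) = 0.4·0.721384 + 0.4·1 + 0.1·0.689179 + 0.1·0.551724 = 0.812644.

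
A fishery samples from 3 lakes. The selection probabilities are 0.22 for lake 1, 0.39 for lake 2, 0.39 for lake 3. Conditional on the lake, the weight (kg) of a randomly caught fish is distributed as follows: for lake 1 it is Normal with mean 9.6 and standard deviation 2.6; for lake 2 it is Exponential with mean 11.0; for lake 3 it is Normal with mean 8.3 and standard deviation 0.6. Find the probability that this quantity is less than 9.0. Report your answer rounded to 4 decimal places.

0.6504

Conditional on each lake, P(X < 9.0): 1: 0.408747; 2: 0.558767; 3: 0.878327.
By total probability, P(X < 9.0) = 0.22·0.408747 + 0.39·0.558767 + 0.39·0.878327 = 0.650391.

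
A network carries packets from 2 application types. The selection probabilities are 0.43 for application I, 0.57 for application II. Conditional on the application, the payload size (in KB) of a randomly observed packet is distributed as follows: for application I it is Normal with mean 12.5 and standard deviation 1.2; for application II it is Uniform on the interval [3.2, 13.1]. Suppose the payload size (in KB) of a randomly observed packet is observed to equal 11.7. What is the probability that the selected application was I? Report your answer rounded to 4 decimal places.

Likelihoods f(11.7 | ·): I: 0.266207; II: 0.10101.
Posterior ∝ prior × likelihood. Numerator for I: 0.43·0.266207 = 0.114469.
Normalizing constant: 0.43·0.266207 + 0.57·0.10101 = 0.172045.
P(I | observation) = 0.114469 / 0.172045 = 0.665344.

0.6653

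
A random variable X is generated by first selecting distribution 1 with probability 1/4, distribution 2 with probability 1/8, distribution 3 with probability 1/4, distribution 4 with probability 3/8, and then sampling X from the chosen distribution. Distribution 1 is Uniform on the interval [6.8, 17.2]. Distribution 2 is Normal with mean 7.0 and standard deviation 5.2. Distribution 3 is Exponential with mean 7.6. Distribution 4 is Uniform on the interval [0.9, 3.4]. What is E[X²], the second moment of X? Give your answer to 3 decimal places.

78.567

For each component E[X²] = Var + (mean)², giving 1: 153.013; 2: 76.04; 3: 115.52; 4: 5.14333.
Overall E[X²] = 0.25·153.013 + 0.125·76.04 + 0.25·115.52 + 0.375·5.14333 = 78.5671.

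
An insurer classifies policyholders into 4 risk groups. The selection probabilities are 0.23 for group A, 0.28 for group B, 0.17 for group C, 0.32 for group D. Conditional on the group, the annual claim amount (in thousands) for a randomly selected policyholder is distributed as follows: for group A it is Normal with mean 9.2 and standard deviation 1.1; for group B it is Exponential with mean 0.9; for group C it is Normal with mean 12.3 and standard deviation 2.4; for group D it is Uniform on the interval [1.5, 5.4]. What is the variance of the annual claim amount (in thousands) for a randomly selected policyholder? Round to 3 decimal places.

Per component, A: μ=9.2, E[X²]=85.85; B: μ=0.9, E[X²]=1.62; C: μ=12.3, E[X²]=157.05; D: μ=3.45, E[X²]=13.17.
E[X] = 0.23·9.2 + 0.28·0.9 + 0.17·12.3 + 0.32·3.45 = 5.563.
E[X²] = 0.23·85.85 + 0.28·1.62 + 0.17·157.05 + 0.32·13.17 = 51.112.
Var(X) = E[X²] − (E[X])² = 51.112 − 30.947 = 20.165.

20.165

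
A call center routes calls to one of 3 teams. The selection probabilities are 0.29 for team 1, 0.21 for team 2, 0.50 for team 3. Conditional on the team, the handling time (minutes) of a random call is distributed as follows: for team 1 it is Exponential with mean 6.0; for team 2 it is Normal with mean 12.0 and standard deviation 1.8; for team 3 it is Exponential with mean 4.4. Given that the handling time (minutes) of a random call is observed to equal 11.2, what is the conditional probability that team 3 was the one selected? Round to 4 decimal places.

0.1522

Likelihoods f(11.2 | ·): 1: 0.025773; 2: 0.200791; 3: 0.0178267.
Posterior ∝ prior × likelihood. Numerator for 3: 0.5·0.0178267 = 0.00891334.
Normalizing constant: 0.29·0.025773 + 0.21·0.200791 + 0.5·0.0178267 = 0.0585536.
P(3 | observation) = 0.00891334 / 0.0585536 = 0.152225.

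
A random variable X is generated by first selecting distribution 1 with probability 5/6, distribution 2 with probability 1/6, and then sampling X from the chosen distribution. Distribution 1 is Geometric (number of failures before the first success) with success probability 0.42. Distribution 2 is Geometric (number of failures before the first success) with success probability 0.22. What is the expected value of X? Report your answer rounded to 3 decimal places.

1.742

Component means — 1: 1.38095; 2: 3.54545.
E[X] = 0.833333·1.38095 + 0.166667·3.54545 = 1.7417.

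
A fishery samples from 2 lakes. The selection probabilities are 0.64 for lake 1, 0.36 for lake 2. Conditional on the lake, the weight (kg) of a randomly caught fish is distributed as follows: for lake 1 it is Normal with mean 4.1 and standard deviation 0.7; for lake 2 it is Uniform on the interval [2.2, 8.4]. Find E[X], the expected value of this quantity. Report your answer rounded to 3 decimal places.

Component means — 1: 4.1; 2: 5.3.
E[X] = 0.64·4.1 + 0.36·5.3 = 4.532.

4.532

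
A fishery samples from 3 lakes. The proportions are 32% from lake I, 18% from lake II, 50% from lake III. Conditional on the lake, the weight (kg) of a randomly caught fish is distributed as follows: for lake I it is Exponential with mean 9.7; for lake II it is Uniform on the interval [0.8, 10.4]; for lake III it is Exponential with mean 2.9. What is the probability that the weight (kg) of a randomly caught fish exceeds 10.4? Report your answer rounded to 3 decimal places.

Conditional on each lake, P(X > 10.4): I: 0.342267; II: 0; III: 0.0277032.
By total probability, P(X > 10.4) = 0.32·0.342267 + 0.18·0 + 0.5·0.0277032 = 0.123377.

0.123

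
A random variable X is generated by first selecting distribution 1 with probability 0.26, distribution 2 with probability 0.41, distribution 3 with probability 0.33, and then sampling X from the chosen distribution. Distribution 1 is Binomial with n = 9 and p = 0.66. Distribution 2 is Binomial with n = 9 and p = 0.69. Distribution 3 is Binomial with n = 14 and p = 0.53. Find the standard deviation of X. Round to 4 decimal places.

Per component, 1: μ=5.94, E[X²]=37.3032; 2: μ=6.21, E[X²]=40.4892; 3: μ=7.42, E[X²]=58.5438.
E[X] = 0.26·5.94 + 0.41·6.21 + 0.33·7.42 = 6.5391.
E[X²] = 0.26·37.3032 + 0.41·40.4892 + 0.33·58.5438 = 45.6189.
Var(X) = E[X²] − (E[X])² = 45.6189 − 42.7598 = 2.85903.
SD(X) = √2.85903 = 1.69087.

1.6909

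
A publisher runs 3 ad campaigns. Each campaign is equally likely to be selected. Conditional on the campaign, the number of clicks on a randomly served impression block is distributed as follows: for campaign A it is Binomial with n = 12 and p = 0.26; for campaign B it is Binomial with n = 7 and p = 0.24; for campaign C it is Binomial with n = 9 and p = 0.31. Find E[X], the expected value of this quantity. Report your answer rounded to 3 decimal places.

Component means — A: 3.12; B: 1.68; C: 2.79.
E[X] = 0.333333·3.12 + 0.333333·1.68 + 0.333333·2.79 = 2.53.

2.530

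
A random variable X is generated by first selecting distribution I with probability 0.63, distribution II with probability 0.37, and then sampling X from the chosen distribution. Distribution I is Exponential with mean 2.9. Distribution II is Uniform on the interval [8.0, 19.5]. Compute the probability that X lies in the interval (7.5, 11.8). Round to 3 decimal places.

0.159

Conditional on each component, P(7.5 < X < 11.8): I: 0.0582101; II: 0.330435.
By total probability, P(7.5 < X < 11.8) = 0.63·0.0582101 + 0.37·0.330435 = 0.158933.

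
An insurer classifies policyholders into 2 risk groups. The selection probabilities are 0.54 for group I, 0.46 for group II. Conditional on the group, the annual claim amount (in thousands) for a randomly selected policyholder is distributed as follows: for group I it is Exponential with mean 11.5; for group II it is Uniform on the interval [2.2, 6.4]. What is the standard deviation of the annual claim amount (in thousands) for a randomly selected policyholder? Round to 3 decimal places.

Per component, I: μ=11.5, E[X²]=264.5; II: μ=4.3, E[X²]=19.96.
E[X] = 0.54·11.5 + 0.46·4.3 = 8.188.
E[X²] = 0.54·264.5 + 0.46·19.96 = 152.012.
Var(X) = E[X²] − (E[X])² = 152.012 − 67.0433 = 84.9683.
SD(X) = √84.9683 = 9.21782.

9.218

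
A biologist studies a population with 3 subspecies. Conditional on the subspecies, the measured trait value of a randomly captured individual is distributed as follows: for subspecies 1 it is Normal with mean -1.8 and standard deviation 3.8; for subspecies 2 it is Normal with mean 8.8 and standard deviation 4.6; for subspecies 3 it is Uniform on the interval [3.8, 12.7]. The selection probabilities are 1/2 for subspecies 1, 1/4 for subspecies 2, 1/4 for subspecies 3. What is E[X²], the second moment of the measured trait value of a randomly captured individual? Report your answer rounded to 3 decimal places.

For each component E[X²] = Var + (mean)², giving 1: 17.68; 2: 98.6; 3: 74.6633.
Overall E[X²] = 0.5·17.68 + 0.25·98.6 + 0.25·74.6633 = 52.1558.

52.156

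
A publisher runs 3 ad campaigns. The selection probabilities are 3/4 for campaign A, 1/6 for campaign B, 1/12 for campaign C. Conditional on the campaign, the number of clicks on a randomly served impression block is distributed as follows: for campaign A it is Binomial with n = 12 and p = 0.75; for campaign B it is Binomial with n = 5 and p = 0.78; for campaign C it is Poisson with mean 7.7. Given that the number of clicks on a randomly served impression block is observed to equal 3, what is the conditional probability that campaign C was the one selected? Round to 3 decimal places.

0.069

Likelihoods P(X=3 | ·): A: 0.000354052; B: 0.229683; C: 0.0344551.
Posterior ∝ prior × likelihood. Numerator for C: 0.0833333·0.0344551 = 0.00287126.
Normalizing constant: 0.75·0.000354052 + 0.166667·0.229683 + 0.0833333·0.0344551 = 0.0414173.
P(C | observation) = 0.00287126 / 0.0414173 = 0.069325.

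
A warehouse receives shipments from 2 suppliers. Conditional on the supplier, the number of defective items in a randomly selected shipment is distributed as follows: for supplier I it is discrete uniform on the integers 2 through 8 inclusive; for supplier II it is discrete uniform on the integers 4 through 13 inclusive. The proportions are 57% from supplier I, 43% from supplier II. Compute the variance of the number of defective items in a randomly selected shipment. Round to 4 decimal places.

Per component, I: μ=5, E[X²]=29; II: μ=8.5, E[X²]=80.5.
E[X] = 0.57·5 + 0.43·8.5 = 6.505.
E[X²] = 0.57·29 + 0.43·80.5 = 51.145.
Var(X) = E[X²] − (E[X])² = 51.145 − 42.315 = 8.82998.

8.8300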